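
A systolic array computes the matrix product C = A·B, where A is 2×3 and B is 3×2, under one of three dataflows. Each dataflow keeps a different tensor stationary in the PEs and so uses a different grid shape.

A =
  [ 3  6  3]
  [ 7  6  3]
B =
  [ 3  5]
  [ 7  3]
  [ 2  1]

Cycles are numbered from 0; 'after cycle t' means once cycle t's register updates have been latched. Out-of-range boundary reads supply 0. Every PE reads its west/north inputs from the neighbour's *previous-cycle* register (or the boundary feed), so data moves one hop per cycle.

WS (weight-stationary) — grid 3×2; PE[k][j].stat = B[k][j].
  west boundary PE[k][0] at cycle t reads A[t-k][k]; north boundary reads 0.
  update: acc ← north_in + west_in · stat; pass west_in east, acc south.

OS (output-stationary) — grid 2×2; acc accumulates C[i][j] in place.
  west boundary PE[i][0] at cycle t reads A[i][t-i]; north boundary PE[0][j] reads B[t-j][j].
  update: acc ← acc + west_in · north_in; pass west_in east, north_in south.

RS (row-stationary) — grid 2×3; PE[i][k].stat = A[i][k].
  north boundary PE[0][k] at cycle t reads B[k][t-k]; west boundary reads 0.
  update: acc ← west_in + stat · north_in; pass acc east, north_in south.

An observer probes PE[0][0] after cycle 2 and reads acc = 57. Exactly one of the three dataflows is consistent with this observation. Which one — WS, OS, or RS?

WS [3×2] PE[0][0] across cycles:
  cycle 0: PE[0][0] → acc 9, east 3, south 9
  cycle 1: PE[0][0] → acc 21, east 7, south 21
  cycle 2: PE[0][0] → acc 0, east 0, south 0
OS [2×2] PE[0][0] across cycles:
  cycle 0: PE[0][0] → acc 9, east 3, south 3
  cycle 1: PE[0][0] → acc 51, east 6, south 7
  cycle 2: PE[0][0] → acc 57, east 3, south 2
RS [2×3] PE[0][0] across cycles:
  cycle 0: PE[0][0] → acc 9, east 9, south 3
  cycle 1: PE[0][0] → acc 15, east 15, south 5
  cycle 2: PE[0][0] → acc 0, east 0, south 0

dataflow = OS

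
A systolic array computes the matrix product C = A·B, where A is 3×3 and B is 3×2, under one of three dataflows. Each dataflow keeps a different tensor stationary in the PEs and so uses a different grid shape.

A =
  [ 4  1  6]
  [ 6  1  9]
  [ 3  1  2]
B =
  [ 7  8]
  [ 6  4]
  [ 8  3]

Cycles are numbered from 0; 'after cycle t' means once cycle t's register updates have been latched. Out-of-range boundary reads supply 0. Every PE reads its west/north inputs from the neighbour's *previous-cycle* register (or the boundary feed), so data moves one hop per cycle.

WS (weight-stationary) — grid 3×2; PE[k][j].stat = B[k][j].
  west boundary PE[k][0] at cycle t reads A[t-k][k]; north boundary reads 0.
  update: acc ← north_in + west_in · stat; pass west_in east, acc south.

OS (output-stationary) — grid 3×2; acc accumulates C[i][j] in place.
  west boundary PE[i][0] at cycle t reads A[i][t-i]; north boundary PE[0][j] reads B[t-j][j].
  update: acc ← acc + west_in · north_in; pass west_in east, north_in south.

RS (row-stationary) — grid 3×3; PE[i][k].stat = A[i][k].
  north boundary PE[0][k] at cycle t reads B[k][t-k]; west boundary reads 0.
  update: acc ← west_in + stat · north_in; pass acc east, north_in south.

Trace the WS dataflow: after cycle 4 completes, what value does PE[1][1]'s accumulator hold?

PE[1][1].acc = 28

Tracing WS — 3×2 array, target PE[1][1]:
  t=0 PE[0][1]: acc=0 h=0 v=0
  t=0 PE[1][0]: acc=0 h=0 v=0
  t=0 PE[1][1]: acc=0 h=0 v=0
  t=1 PE[0][1]: acc=32 h=4 v=32
  t=1 PE[1][0]: acc=34 h=1 v=34
  t=1 PE[1][1]: acc=0 h=0 v=0
  t=2 PE[0][1]: acc=48 h=6 v=48
  t=2 PE[1][0]: acc=48 h=1 v=48
  t=2 PE[1][1]: acc=36 h=1 v=36
  t=3 PE[0][1]: acc=24 h=3 v=24
  t=3 PE[1][0]: acc=27 h=1 v=27
  t=3 PE[1][1]: acc=52 h=1 v=52
  t=4 PE[0][1]: acc=0 h=0 v=0
  t=4 PE[1][0]: acc=0 h=0 v=0
  t=4 PE[1][1]: acc=28 h=1 v=28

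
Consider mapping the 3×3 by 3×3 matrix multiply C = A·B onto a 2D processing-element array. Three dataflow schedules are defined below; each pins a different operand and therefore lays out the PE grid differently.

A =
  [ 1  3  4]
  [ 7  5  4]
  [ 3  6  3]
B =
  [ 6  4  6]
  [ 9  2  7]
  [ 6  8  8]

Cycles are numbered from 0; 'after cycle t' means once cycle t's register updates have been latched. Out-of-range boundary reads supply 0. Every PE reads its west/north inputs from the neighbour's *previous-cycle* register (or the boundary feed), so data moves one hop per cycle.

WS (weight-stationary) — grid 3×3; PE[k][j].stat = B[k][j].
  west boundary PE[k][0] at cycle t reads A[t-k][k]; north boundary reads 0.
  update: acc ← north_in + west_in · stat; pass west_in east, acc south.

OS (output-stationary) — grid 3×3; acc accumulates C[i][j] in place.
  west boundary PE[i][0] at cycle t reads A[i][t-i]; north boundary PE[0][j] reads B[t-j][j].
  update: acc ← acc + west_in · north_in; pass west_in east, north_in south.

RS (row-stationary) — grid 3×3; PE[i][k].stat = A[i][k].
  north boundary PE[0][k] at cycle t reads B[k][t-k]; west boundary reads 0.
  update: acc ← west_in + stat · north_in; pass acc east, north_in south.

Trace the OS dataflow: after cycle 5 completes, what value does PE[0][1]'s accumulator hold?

PE[0][1].acc = 42

Tracing OS — 3×3 array, target PE[0][1]:
  [0] (0,0) acc=6 (h:1 v:6)
  [0] (0,1) acc=0 (h:0 v:0)
  [1] (0,0) acc=33 (h:3 v:9)
  [1] (0,1) acc=4 (h:1 v:4)
  [2] (0,0) acc=57 (h:4 v:6)
  [2] (0,1) acc=10 (h:3 v:2)
  [3] (0,0) acc=57 (h:0 v:0)
  [3] (0,1) acc=42 (h:4 v:8)
  [4] (0,0) acc=57 (h:0 v:0)
  [4] (0,1) acc=42 (h:0 v:0)
  [5] (0,0) acc=57 (h:0 v:0)
  [5] (0,1) acc=42 (h:0 v:0)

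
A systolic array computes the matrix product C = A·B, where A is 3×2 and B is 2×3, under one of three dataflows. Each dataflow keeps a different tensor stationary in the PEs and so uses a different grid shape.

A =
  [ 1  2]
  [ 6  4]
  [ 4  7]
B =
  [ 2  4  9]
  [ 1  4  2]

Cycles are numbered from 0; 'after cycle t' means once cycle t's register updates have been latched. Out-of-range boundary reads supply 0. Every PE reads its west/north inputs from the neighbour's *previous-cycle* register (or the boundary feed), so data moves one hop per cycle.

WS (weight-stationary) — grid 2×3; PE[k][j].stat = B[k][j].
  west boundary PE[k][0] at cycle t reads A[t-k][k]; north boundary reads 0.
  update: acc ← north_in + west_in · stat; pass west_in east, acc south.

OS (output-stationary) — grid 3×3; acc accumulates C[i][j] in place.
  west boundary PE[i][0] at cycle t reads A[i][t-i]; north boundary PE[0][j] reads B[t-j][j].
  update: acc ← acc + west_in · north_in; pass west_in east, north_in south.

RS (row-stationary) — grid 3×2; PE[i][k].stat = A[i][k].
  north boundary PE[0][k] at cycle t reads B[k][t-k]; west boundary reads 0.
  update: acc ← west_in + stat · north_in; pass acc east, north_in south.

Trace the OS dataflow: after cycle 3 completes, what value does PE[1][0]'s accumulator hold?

PE[1][0].acc = 16

Tracing OS — 3×3 array, target PE[1][0]:
  [0] (0,0) acc=2 (h:1 v:2)
  [0] (1,0) acc=0 (h:0 v:0)
  [1] (0,0) acc=4 (h:2 v:1)
  [1] (1,0) acc=12 (h:6 v:2)
  [2] (0,0) acc=4 (h:0 v:0)
  [2] (1,0) acc=16 (h:4 v:1)
  [3] (0,0) acc=4 (h:0 v:0)
  [3] (1,0) acc=16 (h:0 v:0)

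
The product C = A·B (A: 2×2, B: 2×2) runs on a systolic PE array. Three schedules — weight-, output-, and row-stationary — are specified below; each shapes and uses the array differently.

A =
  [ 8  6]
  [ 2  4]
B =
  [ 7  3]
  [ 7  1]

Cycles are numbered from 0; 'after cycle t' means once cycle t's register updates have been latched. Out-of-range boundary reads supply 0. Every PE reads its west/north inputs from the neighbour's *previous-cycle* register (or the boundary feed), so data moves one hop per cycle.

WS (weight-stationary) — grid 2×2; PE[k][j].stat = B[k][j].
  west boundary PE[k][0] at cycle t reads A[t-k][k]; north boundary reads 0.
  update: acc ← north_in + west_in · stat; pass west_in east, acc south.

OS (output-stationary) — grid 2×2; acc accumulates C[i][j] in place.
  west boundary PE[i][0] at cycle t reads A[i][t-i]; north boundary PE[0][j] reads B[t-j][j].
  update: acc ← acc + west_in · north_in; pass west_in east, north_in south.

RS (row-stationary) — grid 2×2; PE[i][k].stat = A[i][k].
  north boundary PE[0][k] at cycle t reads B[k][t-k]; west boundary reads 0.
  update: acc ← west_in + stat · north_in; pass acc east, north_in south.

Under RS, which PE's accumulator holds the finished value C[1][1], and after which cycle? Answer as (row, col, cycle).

(row, col, cycle) = (1, 1, 3)

Under RS, C[1][1] lands at PE[1][1]:
  @0  [1,1]  acc 0  |  →0  ↓0
  @1  [1,1]  acc 0  |  →0  ↓0
  @2  [1,1]  acc 42  |  →42  ↓7
  @3  [1,1]  acc 10  |  →10  ↓1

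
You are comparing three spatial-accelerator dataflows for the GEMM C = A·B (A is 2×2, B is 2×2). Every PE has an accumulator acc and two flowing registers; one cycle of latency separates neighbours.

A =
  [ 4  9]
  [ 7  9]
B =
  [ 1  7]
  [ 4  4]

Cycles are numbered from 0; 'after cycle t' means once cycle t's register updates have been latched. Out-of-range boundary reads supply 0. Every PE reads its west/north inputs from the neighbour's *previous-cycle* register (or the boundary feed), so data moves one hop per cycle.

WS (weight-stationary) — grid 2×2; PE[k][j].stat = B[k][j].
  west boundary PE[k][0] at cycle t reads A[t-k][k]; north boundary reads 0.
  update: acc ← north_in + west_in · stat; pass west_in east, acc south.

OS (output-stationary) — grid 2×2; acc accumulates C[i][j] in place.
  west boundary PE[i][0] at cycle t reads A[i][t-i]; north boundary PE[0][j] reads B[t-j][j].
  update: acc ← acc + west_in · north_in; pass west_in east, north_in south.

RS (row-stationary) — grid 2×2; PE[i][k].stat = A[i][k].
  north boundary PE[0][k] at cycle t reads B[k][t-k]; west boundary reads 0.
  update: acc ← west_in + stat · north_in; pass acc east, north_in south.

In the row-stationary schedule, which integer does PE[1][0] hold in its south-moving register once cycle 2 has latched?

register = 7

Tracing RS — 2×2 array, target PE[1][0]:
  t=0 PE[0][0]: acc=4 h=4 v=1
  t=0 PE[1][0]: acc=0 h=0 v=0
  t=1 PE[0][0]: acc=28 h=28 v=7
  t=1 PE[1][0]: acc=7 h=7 v=1
  t=2 PE[0][0]: acc=0 h=0 v=0
  t=2 PE[1][0]: acc=49 h=49 v=7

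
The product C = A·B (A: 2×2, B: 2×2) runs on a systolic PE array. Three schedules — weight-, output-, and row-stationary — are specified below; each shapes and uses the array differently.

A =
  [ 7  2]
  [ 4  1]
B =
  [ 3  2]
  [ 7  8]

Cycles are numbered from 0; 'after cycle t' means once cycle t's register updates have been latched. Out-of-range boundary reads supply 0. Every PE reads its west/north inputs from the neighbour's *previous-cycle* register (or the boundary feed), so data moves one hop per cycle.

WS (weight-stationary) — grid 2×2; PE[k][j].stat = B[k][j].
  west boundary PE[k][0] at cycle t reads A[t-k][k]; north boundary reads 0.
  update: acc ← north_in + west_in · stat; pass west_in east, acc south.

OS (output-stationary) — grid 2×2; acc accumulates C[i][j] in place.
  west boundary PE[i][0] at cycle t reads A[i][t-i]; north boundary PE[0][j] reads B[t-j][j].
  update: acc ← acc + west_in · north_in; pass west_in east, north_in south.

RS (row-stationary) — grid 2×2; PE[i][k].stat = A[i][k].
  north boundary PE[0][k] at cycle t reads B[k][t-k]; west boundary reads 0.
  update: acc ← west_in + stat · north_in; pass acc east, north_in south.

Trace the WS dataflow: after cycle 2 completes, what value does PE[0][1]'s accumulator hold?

PE[0][1].acc = 8

WS on a 2×2 grid — tracing PE[0][1] and its feeders:
  [0] (0,0) acc=21 (h:7 v:21)
  [0] (0,1) acc=0 (h:0 v:0)
  [1] (0,0) acc=12 (h:4 v:12)
  [1] (0,1) acc=14 (h:7 v:14)
  [2] (0,0) acc=0 (h:0 v:0)
  [2] (0,1) acc=8 (h:4 v:8)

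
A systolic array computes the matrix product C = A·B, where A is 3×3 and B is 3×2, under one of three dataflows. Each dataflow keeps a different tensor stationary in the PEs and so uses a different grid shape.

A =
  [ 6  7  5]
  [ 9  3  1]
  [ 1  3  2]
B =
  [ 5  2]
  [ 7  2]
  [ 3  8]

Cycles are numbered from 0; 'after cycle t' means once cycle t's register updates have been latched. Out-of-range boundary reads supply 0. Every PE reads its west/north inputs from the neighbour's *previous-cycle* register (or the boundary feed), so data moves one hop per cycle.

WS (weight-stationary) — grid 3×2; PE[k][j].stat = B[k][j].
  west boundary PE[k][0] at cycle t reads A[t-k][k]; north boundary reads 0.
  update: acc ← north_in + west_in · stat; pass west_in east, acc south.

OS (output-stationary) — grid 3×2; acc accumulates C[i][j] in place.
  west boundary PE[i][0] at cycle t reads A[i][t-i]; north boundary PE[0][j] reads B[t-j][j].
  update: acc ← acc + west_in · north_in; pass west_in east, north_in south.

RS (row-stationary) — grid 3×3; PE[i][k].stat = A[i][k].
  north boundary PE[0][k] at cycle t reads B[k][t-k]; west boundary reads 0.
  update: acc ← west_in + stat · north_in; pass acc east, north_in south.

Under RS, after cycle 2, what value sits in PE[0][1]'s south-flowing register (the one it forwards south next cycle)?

register = 2

RS (3×3). Following PE[0][1] plus its west/north inputs:
  cycle 0: PE[0][0] → acc 30, east 30, south 5
  cycle 0: PE[0][1] → acc 0, east 0, south 0
  cycle 1: PE[0][0] → acc 12, east 12, south 2
  cycle 1: PE[0][1] → acc 79, east 79, south 7
  cycle 2: PE[0][0] → acc 0, east 0, south 0
  cycle 2: PE[0][1] → acc 26, east 26, south 2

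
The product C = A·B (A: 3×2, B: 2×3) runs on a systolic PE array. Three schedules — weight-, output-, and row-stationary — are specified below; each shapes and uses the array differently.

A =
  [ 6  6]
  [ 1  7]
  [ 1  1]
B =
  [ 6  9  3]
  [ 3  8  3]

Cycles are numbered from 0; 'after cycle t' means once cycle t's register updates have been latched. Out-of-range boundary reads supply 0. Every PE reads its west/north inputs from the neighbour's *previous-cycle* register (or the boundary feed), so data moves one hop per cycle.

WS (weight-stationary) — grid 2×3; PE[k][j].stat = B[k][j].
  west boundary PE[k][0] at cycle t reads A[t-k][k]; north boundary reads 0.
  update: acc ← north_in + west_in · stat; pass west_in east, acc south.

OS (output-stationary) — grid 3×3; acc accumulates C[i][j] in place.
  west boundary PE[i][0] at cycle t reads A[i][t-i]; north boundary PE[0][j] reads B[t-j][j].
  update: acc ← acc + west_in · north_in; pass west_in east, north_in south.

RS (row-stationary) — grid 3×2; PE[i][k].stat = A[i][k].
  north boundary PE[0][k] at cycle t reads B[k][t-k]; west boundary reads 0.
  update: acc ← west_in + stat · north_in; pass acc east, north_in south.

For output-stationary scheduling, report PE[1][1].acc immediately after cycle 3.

OS 3×3: PE[1][1] cycle-by-cycle (with neighbour feeds):
  cycle 0: PE[0][1] → acc 0, east 0, south 0
  cycle 0: PE[1][0] → acc 0, east 0, south 0
  cycle 0: PE[1][1] → acc 0, east 0, south 0
  cycle 1: PE[0][1] → acc 54, east 6, south 9
  cycle 1: PE[1][0] → acc 6, east 1, south 6
  cycle 1: PE[1][1] → acc 0, east 0, south 0
  cycle 2: PE[0][1] → acc 102, east 6, south 8
  cycle 2: PE[1][0] → acc 27, east 7, south 3
  cycle 2: PE[1][1] → acc 9, east 1, south 9
  cycle 3: PE[0][1] → acc 102, east 0, south 0
  cycle 3: PE[1][0] → acc 27, east 0, south 0
  cycle 3: PE[1][1] → acc 65, east 7, south 8

PE[1][1].acc = 65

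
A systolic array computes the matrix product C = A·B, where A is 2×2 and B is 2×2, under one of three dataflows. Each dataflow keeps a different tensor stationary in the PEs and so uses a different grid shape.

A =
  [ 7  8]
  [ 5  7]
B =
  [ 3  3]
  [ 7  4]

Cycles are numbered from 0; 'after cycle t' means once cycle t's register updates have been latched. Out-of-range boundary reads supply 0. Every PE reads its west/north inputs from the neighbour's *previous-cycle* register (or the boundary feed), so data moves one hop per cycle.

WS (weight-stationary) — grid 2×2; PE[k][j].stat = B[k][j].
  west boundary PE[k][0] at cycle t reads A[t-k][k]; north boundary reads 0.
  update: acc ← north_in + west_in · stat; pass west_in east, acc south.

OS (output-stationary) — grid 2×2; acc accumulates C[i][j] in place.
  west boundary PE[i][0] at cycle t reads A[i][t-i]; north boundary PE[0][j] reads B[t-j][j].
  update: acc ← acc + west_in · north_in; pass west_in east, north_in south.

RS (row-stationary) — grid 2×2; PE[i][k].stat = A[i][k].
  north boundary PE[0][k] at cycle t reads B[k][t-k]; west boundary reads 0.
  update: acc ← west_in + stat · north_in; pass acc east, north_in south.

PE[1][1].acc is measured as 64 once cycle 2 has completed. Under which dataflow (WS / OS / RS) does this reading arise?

— WS: 2×2; PE[1][1] trace:
  after 0 — PE[1][1] acc=0, pass-E 0, pass-S 0
  after 1 — PE[1][1] acc=0, pass-E 0, pass-S 0
  after 2 — PE[1][1] acc=53, pass-E 8, pass-S 53
— OS: 2×2; PE[1][1] trace:
  after 0 — PE[1][1] acc=0, pass-E 0, pass-S 0
  after 1 — PE[1][1] acc=0, pass-E 0, pass-S 0
  after 2 — PE[1][1] acc=15, pass-E 5, pass-S 3
— RS: 2×2; PE[1][1] trace:
  after 0 — PE[1][1] acc=0, pass-E 0, pass-S 0
  after 1 — PE[1][1] acc=0, pass-E 0, pass-S 0
  after 2 — PE[1][1] acc=64, pass-E 64, pass-S 7

dataflow = RS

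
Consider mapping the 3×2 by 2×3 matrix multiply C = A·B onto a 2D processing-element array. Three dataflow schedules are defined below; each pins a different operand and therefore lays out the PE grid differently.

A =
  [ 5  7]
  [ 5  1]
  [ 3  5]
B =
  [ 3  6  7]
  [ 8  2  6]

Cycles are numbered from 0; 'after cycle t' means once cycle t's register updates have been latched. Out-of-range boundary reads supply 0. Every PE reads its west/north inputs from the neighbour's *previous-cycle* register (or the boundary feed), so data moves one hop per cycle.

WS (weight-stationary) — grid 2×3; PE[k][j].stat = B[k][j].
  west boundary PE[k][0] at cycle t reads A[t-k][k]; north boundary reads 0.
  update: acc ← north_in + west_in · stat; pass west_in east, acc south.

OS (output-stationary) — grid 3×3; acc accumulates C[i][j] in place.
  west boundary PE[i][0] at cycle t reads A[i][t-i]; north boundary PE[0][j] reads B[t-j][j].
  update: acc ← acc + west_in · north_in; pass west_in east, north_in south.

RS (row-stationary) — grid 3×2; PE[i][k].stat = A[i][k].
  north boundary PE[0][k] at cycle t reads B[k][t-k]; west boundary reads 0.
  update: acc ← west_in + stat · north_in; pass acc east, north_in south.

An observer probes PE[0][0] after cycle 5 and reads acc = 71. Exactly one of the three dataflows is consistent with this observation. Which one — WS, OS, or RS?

dataflow = OS

Under WS (2×3), PE[0][0]:
  t=0 PE[0][0]: acc=15 h=5 v=15
  t=1 PE[0][0]: acc=15 h=5 v=15
  t=2 PE[0][0]: acc=9 h=3 v=9
  t=3 PE[0][0]: acc=0 h=0 v=0
  t=4 PE[0][0]: acc=0 h=0 v=0
  t=5 PE[0][0]: acc=0 h=0 v=0
Under OS (3×3), PE[0][0]:
  t=0 PE[0][0]: acc=15 h=5 v=3
  t=1 PE[0][0]: acc=71 h=7 v=8
  t=2 PE[0][0]: acc=71 h=0 v=0
  t=3 PE[0][0]: acc=71 h=0 v=0
  t=4 PE[0][0]: acc=71 h=0 v=0
  t=5 PE[0][0]: acc=71 h=0 v=0
Under RS (3×2), PE[0][0]:
  t=0 PE[0][0]: acc=15 h=15 v=3
  t=1 PE[0][0]: acc=30 h=30 v=6
  t=2 PE[0][0]: acc=35 h=35 v=7
  t=3 PE[0][0]: acc=0 h=0 v=0
  t=4 PE[0][0]: acc=0 h=0 v=0
  t=5 PE[0][0]: acc=0 h=0 v=0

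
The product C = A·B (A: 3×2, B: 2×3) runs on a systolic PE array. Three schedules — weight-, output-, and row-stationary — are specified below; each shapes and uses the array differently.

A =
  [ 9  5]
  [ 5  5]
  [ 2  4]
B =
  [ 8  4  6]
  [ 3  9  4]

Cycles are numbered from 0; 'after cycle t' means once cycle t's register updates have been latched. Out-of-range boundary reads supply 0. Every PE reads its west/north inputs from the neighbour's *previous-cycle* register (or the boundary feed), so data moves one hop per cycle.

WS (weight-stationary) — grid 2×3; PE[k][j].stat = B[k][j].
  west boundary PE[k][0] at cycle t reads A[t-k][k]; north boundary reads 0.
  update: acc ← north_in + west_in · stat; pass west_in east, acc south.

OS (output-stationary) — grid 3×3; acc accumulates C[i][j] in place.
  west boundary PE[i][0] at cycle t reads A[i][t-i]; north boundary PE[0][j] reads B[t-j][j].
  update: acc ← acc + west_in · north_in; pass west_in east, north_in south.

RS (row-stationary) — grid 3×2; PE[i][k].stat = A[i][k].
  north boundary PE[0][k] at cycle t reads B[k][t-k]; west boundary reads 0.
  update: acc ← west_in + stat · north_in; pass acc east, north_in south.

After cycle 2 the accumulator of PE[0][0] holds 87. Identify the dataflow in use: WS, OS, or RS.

dataflow = OS

— WS: 2×3; PE[0][0] trace:
  t=0 PE[0][0]: acc=72 h=9 v=72
  t=1 PE[0][0]: acc=40 h=5 v=40
  t=2 PE[0][0]: acc=16 h=2 v=16
— OS: 3×3; PE[0][0] trace:
  t=0 PE[0][0]: acc=72 h=9 v=8
  t=1 PE[0][0]: acc=87 h=5 v=3
  t=2 PE[0][0]: acc=87 h=0 v=0
— RS: 3×2; PE[0][0] trace:
  t=0 PE[0][0]: acc=72 h=72 v=8
  t=1 PE[0][0]: acc=36 h=36 v=4
  t=2 PE[0][0]: acc=54 h=54 v=6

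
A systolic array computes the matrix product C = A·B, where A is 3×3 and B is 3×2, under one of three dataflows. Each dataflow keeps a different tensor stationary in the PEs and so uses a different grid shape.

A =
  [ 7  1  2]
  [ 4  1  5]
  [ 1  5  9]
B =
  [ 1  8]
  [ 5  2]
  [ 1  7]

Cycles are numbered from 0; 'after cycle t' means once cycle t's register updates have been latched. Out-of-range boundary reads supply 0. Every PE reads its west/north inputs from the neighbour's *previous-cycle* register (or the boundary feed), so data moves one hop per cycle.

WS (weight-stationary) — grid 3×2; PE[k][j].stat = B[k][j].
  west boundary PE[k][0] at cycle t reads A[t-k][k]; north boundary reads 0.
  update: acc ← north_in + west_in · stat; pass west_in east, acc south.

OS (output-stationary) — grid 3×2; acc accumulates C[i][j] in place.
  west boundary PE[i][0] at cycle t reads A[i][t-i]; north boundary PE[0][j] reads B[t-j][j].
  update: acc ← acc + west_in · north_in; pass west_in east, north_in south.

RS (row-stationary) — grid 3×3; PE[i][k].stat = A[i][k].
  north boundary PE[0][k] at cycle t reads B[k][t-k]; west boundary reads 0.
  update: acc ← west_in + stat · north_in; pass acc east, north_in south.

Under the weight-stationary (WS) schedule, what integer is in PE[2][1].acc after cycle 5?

PE[2][1].acc = 81

WS (3×2). Following PE[2][1] plus its west/north inputs:
  [0] (1,1) acc=0 (h:0 v:0)
  [0] (2,0) acc=0 (h:0 v:0)
  [0] (2,1) acc=0 (h:0 v:0)
  [1] (1,1) acc=0 (h:0 v:0)
  [1] (2,0) acc=0 (h:0 v:0)
  [1] (2,1) acc=0 (h:0 v:0)
  [2] (1,1) acc=58 (h:1 v:58)
  [2] (2,0) acc=14 (h:2 v:14)
  [2] (2,1) acc=0 (h:0 v:0)
  [3] (1,1) acc=34 (h:1 v:34)
  [3] (2,0) acc=14 (h:5 v:14)
  [3] (2,1) acc=72 (h:2 v:72)
  [4] (1,1) acc=18 (h:5 v:18)
  [4] (2,0) acc=35 (h:9 v:35)
  [4] (2,1) acc=69 (h:5 v:69)
  [5] (1,1) acc=0 (h:0 v:0)
  [5] (2,0) acc=0 (h:0 v:0)
  [5] (2,1) acc=81 (h:9 v:81)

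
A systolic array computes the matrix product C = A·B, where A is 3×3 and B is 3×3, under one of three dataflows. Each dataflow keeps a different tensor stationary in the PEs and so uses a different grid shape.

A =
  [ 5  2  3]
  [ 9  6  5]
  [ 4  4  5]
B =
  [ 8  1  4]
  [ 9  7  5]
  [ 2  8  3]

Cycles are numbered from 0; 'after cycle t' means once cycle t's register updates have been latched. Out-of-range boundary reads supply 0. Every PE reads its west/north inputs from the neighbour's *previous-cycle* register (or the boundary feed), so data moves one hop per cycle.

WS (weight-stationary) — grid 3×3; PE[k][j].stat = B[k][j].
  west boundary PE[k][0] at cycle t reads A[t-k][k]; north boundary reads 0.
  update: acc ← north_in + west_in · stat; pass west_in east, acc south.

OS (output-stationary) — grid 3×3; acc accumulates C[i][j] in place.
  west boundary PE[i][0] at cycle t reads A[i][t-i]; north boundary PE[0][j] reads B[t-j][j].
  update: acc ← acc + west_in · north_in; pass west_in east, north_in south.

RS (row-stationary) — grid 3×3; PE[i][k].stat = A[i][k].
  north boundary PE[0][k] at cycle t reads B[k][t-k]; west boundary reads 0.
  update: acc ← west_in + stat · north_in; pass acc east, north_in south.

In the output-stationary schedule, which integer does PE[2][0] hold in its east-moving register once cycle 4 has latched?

OS 3×3: PE[2][0] cycle-by-cycle (with neighbour feeds):
  cycle 0: PE[1][0] → acc 0, east 0, south 0
  cycle 0: PE[2][0] → acc 0, east 0, south 0
  cycle 1: PE[1][0] → acc 72, east 9, south 8
  cycle 1: PE[2][0] → acc 0, east 0, south 0
  cycle 2: PE[1][0] → acc 126, east 6, south 9
  cycle 2: PE[2][0] → acc 32, east 4, south 8
  cycle 3: PE[1][0] → acc 136, east 5, south 2
  cycle 3: PE[2][0] → acc 68, east 4, south 9
  cycle 4: PE[1][0] → acc 136, east 0, south 0
  cycle 4: PE[2][0] → acc 78, east 5, south 2

register = 5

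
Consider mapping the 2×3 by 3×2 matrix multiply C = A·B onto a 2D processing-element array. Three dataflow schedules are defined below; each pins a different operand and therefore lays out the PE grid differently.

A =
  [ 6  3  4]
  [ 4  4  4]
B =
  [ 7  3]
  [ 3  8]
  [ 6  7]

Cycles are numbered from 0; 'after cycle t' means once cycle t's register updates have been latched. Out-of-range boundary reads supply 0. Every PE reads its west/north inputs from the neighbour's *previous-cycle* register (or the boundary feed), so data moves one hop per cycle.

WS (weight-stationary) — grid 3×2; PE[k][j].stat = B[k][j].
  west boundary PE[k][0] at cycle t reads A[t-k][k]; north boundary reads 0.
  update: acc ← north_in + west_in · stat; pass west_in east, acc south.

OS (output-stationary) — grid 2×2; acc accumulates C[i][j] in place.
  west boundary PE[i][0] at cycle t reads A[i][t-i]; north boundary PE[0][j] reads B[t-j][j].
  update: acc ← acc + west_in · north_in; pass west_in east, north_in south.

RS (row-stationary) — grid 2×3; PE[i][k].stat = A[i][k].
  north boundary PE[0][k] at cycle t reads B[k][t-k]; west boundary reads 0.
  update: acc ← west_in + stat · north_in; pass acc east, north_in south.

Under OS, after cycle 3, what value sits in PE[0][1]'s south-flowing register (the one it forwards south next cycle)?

Tracing OS — 2×2 array, target PE[0][1]:
  c0 r0c0: 42 / 6 / 7
  c0 r0c1: 0 / 0 / 0
  c1 r0c0: 51 / 3 / 3
  c1 r0c1: 18 / 6 / 3
  c2 r0c0: 75 / 4 / 6
  c2 r0c1: 42 / 3 / 8
  c3 r0c0: 75 / 0 / 0
  c3 r0c1: 70 / 4 / 7

register = 7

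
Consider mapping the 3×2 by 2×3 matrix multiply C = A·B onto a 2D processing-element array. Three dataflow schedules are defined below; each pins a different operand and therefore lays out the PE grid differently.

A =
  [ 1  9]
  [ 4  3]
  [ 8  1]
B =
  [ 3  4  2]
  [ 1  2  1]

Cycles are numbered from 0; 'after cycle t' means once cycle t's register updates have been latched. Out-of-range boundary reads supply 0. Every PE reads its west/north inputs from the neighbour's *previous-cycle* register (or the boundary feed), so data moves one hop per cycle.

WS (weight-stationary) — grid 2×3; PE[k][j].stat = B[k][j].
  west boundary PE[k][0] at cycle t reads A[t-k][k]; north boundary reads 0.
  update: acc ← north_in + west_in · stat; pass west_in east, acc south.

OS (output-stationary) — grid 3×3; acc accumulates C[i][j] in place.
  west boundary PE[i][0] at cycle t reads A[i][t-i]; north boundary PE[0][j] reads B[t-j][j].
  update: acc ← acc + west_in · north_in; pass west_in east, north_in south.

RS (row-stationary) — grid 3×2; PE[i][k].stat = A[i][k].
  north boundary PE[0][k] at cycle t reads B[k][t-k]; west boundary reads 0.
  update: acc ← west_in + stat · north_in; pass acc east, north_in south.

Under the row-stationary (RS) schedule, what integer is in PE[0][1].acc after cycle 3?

PE[0][1].acc = 11

Tracing RS — 3×2 array, target PE[0][1]:
  after 0 — PE[0][0] acc=3, pass-E 3, pass-S 3
  after 0 — PE[0][1] acc=0, pass-E 0, pass-S 0
  after 1 — PE[0][0] acc=4, pass-E 4, pass-S 4
  after 1 — PE[0][1] acc=12, pass-E 12, pass-S 1
  after 2 — PE[0][0] acc=2, pass-E 2, pass-S 2
  after 2 — PE[0][1] acc=22, pass-E 22, pass-S 2
  after 3 — PE[0][0] acc=0, pass-E 0, pass-S 0
  after 3 — PE[0][1] acc=11, pass-E 11, pass-S 1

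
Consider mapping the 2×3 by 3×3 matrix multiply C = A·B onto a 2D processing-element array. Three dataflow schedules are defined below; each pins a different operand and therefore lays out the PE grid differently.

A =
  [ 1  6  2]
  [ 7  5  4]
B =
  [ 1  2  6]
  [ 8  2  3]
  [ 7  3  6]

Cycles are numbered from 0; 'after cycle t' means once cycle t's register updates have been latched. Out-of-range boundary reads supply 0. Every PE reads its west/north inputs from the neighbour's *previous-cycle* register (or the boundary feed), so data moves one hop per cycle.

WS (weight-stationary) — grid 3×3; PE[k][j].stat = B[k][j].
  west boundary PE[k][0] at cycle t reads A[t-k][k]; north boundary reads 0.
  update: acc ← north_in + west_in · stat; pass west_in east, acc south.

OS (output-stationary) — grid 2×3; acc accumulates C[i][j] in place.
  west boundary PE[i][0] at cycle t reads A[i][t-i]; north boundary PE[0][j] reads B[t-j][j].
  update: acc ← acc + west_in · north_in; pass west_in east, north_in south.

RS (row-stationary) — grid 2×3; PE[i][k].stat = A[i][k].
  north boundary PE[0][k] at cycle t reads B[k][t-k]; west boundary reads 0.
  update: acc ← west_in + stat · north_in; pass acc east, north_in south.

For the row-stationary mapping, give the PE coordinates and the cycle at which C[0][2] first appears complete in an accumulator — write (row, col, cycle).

(row, col, cycle) = (0, 2, 4)

RS: C[0][2] accumulates in PE[0][2]:
  @0  [0,2]  acc 0  |  →0  ↓0
  @1  [0,2]  acc 0  |  →0  ↓0
  @2  [0,2]  acc 63  |  →63  ↓7
  @3  [0,2]  acc 20  |  →20  ↓3
  @4  [0,2]  acc 36  |  →36  ↓6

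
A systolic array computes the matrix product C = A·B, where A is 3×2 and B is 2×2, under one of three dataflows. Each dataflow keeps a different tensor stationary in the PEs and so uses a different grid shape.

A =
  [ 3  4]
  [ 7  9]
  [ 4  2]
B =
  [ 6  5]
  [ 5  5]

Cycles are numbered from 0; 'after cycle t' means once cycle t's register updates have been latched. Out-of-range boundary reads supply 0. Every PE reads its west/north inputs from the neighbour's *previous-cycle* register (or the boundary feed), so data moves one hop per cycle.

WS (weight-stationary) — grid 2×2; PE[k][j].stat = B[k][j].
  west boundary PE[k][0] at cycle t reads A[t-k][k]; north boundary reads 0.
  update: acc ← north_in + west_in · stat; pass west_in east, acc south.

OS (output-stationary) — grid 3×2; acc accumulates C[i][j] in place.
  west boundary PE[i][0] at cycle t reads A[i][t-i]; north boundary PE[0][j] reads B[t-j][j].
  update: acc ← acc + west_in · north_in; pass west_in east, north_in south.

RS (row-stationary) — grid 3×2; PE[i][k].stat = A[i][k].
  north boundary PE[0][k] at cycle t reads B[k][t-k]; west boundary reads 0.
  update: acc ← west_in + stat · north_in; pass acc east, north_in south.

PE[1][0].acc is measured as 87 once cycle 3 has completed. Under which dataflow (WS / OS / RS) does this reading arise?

dataflow = OS

— WS: 2×2; PE[1][0] trace:
  t=0 PE[1][0]: acc=0 h=0 v=0
  t=1 PE[1][0]: acc=38 h=4 v=38
  t=2 PE[1][0]: acc=87 h=9 v=87
  t=3 PE[1][0]: acc=34 h=2 v=34
— OS: 3×2; PE[1][0] trace:
  t=0 PE[1][0]: acc=0 h=0 v=0
  t=1 PE[1][0]: acc=42 h=7 v=6
  t=2 PE[1][0]: acc=87 h=9 v=5
  t=3 PE[1][0]: acc=87 h=0 v=0
— RS: 3×2; PE[1][0] trace:
  t=0 PE[1][0]: acc=0 h=0 v=0
  t=1 PE[1][0]: acc=42 h=42 v=6
  t=2 PE[1][0]: acc=35 h=35 v=5
  t=3 PE[1][0]: acc=0 h=0 v=0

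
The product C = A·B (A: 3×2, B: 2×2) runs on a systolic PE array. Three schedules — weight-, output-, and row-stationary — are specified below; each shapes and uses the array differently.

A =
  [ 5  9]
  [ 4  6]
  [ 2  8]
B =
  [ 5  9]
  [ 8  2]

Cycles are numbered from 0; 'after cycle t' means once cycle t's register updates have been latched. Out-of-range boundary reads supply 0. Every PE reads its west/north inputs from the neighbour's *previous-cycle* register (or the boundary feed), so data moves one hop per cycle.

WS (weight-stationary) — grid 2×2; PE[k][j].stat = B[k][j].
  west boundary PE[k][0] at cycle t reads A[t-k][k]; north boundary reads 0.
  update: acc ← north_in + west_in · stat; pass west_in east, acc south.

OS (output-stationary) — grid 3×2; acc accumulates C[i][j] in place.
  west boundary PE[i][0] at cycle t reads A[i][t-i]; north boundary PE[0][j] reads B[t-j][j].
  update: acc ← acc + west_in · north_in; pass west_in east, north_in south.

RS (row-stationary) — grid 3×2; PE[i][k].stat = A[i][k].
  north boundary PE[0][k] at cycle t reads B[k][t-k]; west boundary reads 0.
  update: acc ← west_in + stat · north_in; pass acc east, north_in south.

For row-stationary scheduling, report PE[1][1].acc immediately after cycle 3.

PE[1][1].acc = 48

RS on a 3×2 grid — tracing PE[1][1] and its feeders:
  cycle 0: PE[0][1] → acc 0, east 0, south 0
  cycle 0: PE[1][0] → acc 0, east 0, south 0
  cycle 0: PE[1][1] → acc 0, east 0, south 0
  cycle 1: PE[0][1] → acc 97, east 97, south 8
  cycle 1: PE[1][0] → acc 20, east 20, south 5
  cycle 1: PE[1][1] → acc 0, east 0, south 0
  cycle 2: PE[0][1] → acc 63, east 63, south 2
  cycle 2: PE[1][0] → acc 36, east 36, south 9
  cycle 2: PE[1][1] → acc 68, east 68, south 8
  cycle 3: PE[0][1] → acc 0, east 0, south 0
  cycle 3: PE[1][0] → acc 0, east 0, south 0
  cycle 3: PE[1][1] → acc 48, east 48, south 2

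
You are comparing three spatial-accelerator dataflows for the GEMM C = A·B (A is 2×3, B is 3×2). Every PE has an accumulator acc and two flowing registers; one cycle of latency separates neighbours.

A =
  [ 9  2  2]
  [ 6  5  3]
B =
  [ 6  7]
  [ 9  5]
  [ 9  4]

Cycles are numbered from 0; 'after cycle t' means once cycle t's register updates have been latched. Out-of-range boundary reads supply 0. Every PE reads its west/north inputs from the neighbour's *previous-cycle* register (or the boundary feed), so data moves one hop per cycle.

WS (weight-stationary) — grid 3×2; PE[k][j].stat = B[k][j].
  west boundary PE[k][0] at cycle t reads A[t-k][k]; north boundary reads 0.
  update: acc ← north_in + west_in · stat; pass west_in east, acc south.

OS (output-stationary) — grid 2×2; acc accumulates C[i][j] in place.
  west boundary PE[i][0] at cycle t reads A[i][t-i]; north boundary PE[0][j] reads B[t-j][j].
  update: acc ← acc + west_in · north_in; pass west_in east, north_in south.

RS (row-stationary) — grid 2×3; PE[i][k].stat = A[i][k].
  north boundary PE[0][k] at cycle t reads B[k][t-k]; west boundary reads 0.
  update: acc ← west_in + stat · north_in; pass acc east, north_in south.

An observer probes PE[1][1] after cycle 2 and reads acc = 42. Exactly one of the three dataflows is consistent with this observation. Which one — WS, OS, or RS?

WS (3×2 grid), PE[1][1]:
  @0  [1,1]  acc 0  |  →0  ↓0
  @1  [1,1]  acc 0  |  →0  ↓0
  @2  [1,1]  acc 73  |  →2  ↓73
OS (2×2 grid), PE[1][1]:
  @0  [1,1]  acc 0  |  →0  ↓0
  @1  [1,1]  acc 0  |  →0  ↓0
  @2  [1,1]  acc 42  |  →6  ↓7
RS (2×3 grid), PE[1][1]:
  @0  [1,1]  acc 0  |  →0  ↓0
  @1  [1,1]  acc 0  |  →0  ↓0
  @2  [1,1]  acc 81  |  →81  ↓9

dataflow = OS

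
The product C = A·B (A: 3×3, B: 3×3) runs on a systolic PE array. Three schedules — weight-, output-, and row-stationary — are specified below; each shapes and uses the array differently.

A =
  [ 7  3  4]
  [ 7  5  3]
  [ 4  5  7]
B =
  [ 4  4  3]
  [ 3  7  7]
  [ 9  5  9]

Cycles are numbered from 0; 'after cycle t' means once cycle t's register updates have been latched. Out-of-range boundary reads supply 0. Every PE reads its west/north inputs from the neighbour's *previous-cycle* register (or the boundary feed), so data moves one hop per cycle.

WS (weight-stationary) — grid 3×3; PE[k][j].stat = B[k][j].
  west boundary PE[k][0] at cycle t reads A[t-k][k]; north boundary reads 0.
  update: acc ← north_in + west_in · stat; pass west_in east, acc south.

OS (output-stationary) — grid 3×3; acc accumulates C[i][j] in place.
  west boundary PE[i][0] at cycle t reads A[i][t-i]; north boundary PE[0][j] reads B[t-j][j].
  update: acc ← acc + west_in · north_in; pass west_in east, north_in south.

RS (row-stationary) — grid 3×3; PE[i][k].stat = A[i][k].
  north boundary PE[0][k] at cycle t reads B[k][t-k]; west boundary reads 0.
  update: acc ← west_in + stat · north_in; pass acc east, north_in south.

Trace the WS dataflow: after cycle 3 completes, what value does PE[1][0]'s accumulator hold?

WS 3×3: PE[1][0] cycle-by-cycle (with neighbour feeds):
  after 0 — PE[0][0] acc=28, pass-E 7, pass-S 28
  after 0 — PE[1][0] acc=0, pass-E 0, pass-S 0
  after 1 — PE[0][0] acc=28, pass-E 7, pass-S 28
  after 1 — PE[1][0] acc=37, pass-E 3, pass-S 37
  after 2 — PE[0][0] acc=16, pass-E 4, pass-S 16
  after 2 — PE[1][0] acc=43, pass-E 5, pass-S 43
  after 3 — PE[0][0] acc=0, pass-E 0, pass-S 0
  after 3 — PE[1][0] acc=31, pass-E 5, pass-S 31

PE[1][0].acc = 31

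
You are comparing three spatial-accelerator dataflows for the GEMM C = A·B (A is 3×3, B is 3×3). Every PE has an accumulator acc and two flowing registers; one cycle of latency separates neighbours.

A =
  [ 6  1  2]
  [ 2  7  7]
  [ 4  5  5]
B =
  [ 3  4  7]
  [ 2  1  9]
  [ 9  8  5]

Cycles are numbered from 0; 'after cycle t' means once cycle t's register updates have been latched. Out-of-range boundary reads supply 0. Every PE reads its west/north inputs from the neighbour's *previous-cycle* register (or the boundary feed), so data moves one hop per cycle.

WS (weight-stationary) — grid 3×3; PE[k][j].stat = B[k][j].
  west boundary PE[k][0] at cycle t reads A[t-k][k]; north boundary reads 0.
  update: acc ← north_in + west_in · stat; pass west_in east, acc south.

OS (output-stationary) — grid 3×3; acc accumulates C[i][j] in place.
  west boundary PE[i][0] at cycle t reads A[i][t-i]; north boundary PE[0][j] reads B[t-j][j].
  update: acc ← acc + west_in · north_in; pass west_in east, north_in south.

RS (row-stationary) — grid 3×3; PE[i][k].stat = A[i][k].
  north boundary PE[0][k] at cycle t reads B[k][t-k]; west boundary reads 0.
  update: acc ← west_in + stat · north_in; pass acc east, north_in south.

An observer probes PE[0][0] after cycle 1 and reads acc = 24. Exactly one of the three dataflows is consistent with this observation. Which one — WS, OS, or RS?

WS [3×3] PE[0][0] across cycles:
  c0 r0c0: 18 / 6 / 18
  c1 r0c0: 6 / 2 / 6
OS [3×3] PE[0][0] across cycles:
  c0 r0c0: 18 / 6 / 3
  c1 r0c0: 20 / 1 / 2
RS [3×3] PE[0][0] across cycles:
  c0 r0c0: 18 / 18 / 3
  c1 r0c0: 24 / 24 / 4

dataflow = RS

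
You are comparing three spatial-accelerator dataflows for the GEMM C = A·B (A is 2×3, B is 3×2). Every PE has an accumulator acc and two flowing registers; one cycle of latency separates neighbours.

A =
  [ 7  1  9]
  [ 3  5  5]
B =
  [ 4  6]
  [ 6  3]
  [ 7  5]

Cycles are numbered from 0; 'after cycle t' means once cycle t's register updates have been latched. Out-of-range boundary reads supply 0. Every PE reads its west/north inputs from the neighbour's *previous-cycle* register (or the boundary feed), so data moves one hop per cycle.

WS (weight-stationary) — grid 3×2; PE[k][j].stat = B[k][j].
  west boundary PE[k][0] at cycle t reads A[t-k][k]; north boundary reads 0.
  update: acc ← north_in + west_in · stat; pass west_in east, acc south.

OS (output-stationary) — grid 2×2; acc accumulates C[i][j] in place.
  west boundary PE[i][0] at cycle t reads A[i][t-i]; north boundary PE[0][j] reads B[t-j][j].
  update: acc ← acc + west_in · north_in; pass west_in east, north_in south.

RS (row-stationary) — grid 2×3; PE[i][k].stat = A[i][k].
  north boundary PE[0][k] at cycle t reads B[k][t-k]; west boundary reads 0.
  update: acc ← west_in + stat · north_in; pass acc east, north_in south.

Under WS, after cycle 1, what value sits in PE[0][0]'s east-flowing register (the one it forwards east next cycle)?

WS on a 3×2 grid — tracing PE[0][0] and its feeders:
  cycle 0: PE[0][0] → acc 28, east 7, south 28
  cycle 1: PE[0][0] → acc 12, east 3, south 12

register = 3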